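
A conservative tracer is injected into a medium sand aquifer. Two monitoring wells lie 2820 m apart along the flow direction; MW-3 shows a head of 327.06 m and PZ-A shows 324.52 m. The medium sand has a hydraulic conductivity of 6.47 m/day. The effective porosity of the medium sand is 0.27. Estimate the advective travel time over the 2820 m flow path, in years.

358

Hydraulic gradient i = (327.06 − 324.52) / 2820 = 2.54 / 2820 = 0.0009007.
Darcy flux q = K · i = 6.470 × 0.0009007 = 0.005828 m/day.
Seepage velocity v = q / n_e = 0.005828 / 0.27 = 0.02158 m/day.
Travel time t = L / v = 2820 / 0.02158 = 1.307e+05 days = 357.7 years.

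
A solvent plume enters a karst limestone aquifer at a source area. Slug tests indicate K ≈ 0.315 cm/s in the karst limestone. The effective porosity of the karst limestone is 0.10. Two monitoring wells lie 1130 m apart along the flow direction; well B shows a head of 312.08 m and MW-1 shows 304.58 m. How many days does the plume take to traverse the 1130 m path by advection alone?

Convert K: 0.315 cm/s × 864 = 272.2 m/day.
Hydraulic gradient i = (312.08 − 304.58) / 1130 = 7.5 / 1130 = 0.006637.
Darcy flux q = K · i = 272.2 × 0.006637 = 1.806 m/day.
Seepage velocity v = q / n_e = 1.806 / 0.10 = 18.06 m/day.
Travel time t = L / v = 1130 / 18.06 = 62.56 days.

62.6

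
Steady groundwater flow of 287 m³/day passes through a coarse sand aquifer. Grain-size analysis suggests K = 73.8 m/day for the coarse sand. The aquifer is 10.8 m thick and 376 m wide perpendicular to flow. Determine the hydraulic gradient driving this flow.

0.000958

Cross-sectional area A = 376 × 10.8 = 4061 m².
From Q = K·A·i, i = Q / (K·A) = 287 / (73.80 × 4061) = 0.0009577.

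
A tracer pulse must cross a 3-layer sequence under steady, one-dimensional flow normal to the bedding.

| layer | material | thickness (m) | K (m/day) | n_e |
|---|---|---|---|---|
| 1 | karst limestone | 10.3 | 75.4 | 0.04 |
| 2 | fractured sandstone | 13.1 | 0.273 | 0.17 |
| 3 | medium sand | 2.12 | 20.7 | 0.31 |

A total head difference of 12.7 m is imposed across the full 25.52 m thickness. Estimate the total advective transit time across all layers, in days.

12.5

With flow normal to the layers, continuity requires the same specific discharge q through every layer.
Σ(b_i/K_i) = 10.3/75.4 + 13.1/0.273 + 2.12/20.7 = 48.22 d.
q = Δh / Σ(b_i/K_i) = 12.7 / 48.22 = 0.2634 m/day.
In each layer the seepage velocity is v_i = q/n_i, so the layer transit time is t_i = b_i·n_i / q:
  layer 1 (karst limestone): t_1 = 10.3 × 0.04 / 0.2634 = 1.564 d
  layer 2 (fractured sandstone): t_2 = 13.1 × 0.17 / 0.2634 = 8.456 d
  layer 3 (medium sand): t_3 = 2.12 × 0.31 / 0.2634 = 2.496 d
Total t = Σ t_i = 12.52 days.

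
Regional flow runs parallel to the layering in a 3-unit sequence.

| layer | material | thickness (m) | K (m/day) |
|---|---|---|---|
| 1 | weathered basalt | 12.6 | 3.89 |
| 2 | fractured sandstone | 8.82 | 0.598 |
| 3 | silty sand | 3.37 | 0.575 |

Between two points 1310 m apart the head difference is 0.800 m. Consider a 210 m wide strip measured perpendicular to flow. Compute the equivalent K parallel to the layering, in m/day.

2.27

Flow is parallel to layering, so each bed carries its own Darcy discharge and the transmissivities add.
Σ(K_i·b_i) = 3.89×12.6 + 0.598×8.82 + 0.575×3.37 = 56.23 m²/day.
Total thickness b = 24.79 m, so K_eq = Σ(K_i·b_i)/b = 2.268 m/day.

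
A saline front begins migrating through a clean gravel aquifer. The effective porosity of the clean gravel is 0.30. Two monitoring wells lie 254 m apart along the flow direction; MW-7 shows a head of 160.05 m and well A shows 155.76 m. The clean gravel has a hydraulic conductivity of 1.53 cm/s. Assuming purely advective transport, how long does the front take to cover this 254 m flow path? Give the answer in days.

3.41

Convert K: 1.53 cm/s × 864 = 1322 m/day.
Hydraulic gradient i = (160.05 − 155.76) / 254 = 4.29 / 254 = 0.01689.
Darcy flux q = K · i = 1322 × 0.01689 = 22.33 m/day.
Seepage velocity v = q / n_e = 22.33 / 0.30 = 74.42 m/day.
Travel time t = L / v = 254 / 74.42 = 3.413 days.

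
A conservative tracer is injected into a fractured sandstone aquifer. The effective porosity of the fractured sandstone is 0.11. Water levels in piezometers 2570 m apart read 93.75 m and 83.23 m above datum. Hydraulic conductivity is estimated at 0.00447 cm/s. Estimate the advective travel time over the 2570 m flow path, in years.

Convert K: 0.00447 cm/s × 864 = 3.862 m/day.
Hydraulic gradient i = (93.75 − 83.23) / 2570 = 10.52 / 2570 = 0.004093.
Darcy flux q = K · i = 3.862 × 0.004093 = 0.01581 m/day.
Seepage velocity v = q / n_e = 0.01581 / 0.11 = 0.1437 m/day.
Travel time t = L / v = 2570 / 0.1437 = 17882 days = 48.96 years.

49.0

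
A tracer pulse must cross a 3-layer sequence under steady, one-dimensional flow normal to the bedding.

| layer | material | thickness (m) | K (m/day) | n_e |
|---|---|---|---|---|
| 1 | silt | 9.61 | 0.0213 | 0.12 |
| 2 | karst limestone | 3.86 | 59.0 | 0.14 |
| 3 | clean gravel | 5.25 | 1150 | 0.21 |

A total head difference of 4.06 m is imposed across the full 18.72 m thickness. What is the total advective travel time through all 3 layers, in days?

311

With flow normal to the layers, continuity requires the same specific discharge q through every layer.
Σ(b_i/K_i) = 9.61/0.0213 + 3.86/59.0 + 5.25/1150 = 451.2 d.
q = Δh / Σ(b_i/K_i) = 4.06 / 451.2 = 0.008997 m/day.
In each layer the seepage velocity is v_i = q/n_i, so the layer transit time is t_i = b_i·n_i / q:
  layer 1 (silt): t_1 = 9.61 × 0.12 / 0.008997 = 128.2 d
  layer 2 (karst limestone): t_2 = 3.86 × 0.14 / 0.008997 = 60.06 d
  layer 3 (clean gravel): t_3 = 5.25 × 0.21 / 0.008997 = 122.5 d
Total t = Σ t_i = 310.8 days.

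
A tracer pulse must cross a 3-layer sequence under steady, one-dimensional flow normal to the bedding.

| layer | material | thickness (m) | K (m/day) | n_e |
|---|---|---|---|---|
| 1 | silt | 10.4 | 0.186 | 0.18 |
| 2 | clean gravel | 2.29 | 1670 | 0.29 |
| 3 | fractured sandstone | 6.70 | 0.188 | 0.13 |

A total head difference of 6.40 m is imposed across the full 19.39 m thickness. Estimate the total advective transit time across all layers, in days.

With flow normal to the layers, continuity requires the same specific discharge q through every layer.
Σ(b_i/K_i) = 10.4/0.186 + 2.29/1670 + 6.70/0.188 = 91.55 d.
q = Δh / Σ(b_i/K_i) = 6.40 / 91.55 = 0.06990 m/day.
In each layer the seepage velocity is v_i = q/n_i, so the layer transit time is t_i = b_i·n_i / q:
  layer 1 (silt): t_1 = 10.4 × 0.18 / 0.06990 = 26.78 d
  layer 2 (clean gravel): t_2 = 2.29 × 0.29 / 0.06990 = 9.500 d
  layer 3 (fractured sandstone): t_3 = 6.70 × 0.13 / 0.06990 = 12.46 d
Total t = Σ t_i = 48.74 days.

48.7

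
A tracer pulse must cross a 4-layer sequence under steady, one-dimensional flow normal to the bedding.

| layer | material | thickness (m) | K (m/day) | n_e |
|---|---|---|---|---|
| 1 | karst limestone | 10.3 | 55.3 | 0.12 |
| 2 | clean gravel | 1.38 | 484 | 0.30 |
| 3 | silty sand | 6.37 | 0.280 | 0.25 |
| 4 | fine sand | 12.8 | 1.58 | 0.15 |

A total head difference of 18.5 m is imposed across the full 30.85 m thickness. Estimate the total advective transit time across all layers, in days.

With flow normal to the layers, continuity requires the same specific discharge q through every layer.
Σ(b_i/K_i) = 10.3/55.3 + 1.38/484 + 6.37/0.280 + 12.8/1.58 = 31.04 d.
q = Δh / Σ(b_i/K_i) = 18.5 / 31.04 = 0.5960 m/day.
In each layer the seepage velocity is v_i = q/n_i, so the layer transit time is t_i = b_i·n_i / q:
  layer 1 (karst limestone): t_1 = 10.3 × 0.12 / 0.5960 = 2.074 d
  layer 2 (clean gravel): t_2 = 1.38 × 0.30 / 0.5960 = 0.6946 d
  layer 3 (silty sand): t_3 = 6.37 × 0.25 / 0.5960 = 2.672 d
  layer 4 (fine sand): t_4 = 12.8 × 0.15 / 0.5960 = 3.221 d
Total t = Σ t_i = 8.662 days.

8.66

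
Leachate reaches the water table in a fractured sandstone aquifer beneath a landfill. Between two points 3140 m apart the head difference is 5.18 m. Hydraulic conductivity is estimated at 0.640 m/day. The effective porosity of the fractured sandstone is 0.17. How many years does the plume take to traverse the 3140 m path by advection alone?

1380

Hydraulic gradient i = Δh / L = 5.18 / 3140 = 0.001650.
Darcy flux q = K · i = 0.6400 × 0.001650 = 0.001056 m/day.
Seepage velocity v = q / n_e = 0.001056 / 0.17 = 0.006211 m/day.
Travel time t = L / v = 3140 / 0.006211 = 5.056e+05 days = 1384 years.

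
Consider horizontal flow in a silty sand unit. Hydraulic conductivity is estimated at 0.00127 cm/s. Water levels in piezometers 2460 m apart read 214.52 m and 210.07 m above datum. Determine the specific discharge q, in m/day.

Convert K: 0.00127 cm/s × 864 = 1.097 m/day.
Hydraulic gradient i = (214.52 − 210.07) / 2460 = 4.45 / 2460 = 0.001809.
Specific discharge q = K · i = 1.097 × 0.001809 = 0.001985 m/day.

0.00198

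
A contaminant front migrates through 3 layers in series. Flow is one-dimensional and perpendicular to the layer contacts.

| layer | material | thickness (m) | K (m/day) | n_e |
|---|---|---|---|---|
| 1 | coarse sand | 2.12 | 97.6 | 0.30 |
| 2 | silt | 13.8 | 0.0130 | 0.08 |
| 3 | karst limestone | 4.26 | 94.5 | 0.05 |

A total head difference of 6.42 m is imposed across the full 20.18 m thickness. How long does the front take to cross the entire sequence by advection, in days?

323

With flow normal to the layers, continuity requires the same specific discharge q through every layer.
Σ(b_i/K_i) = 2.12/97.6 + 13.8/0.0130 + 4.26/94.5 = 1062 d.
q = Δh / Σ(b_i/K_i) = 6.42 / 1062 = 0.006047 m/day.
In each layer the seepage velocity is v_i = q/n_i, so the layer transit time is t_i = b_i·n_i / q:
  layer 1 (coarse sand): t_1 = 2.12 × 0.30 / 0.006047 = 105.2 d
  layer 2 (silt): t_2 = 13.8 × 0.08 / 0.006047 = 182.6 d
  layer 3 (karst limestone): t_3 = 4.26 × 0.05 / 0.006047 = 35.22 d
Total t = Σ t_i = 322.9 days.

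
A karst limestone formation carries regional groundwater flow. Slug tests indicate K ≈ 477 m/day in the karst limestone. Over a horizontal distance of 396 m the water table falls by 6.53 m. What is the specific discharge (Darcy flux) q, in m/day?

Hydraulic gradient i = Δh / L = 6.53 / 396 = 0.01649.
Specific discharge q = K · i = 477.0 × 0.01649 = 7.866 m/day.

7.87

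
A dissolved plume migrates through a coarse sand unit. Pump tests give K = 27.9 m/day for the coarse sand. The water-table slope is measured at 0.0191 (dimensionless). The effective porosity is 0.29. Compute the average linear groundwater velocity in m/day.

Hydraulic gradient i = 0.0191.
Darcy flux q = K · i = 27.90 × 0.01910 = 0.5329 m/day.
Seepage velocity v = q / n_e = 0.5329 / 0.29 = 1.838 m/day.

1.84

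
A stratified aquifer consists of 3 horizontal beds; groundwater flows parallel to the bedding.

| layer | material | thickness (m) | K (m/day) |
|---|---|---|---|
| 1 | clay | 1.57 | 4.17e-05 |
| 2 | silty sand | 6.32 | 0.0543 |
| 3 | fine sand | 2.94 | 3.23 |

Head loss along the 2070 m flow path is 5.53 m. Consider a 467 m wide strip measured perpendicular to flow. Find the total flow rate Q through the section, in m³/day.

12.3

Flow is parallel to layering, so each bed carries its own Darcy discharge and the transmissivities add.
Σ(K_i·b_i) = 4.17e-05×1.57 + 0.0543×6.32 + 3.23×2.94 = 9.839 m²/day.
Hydraulic gradient i = Δh / L = 5.53 / 2070 = 0.002671.
Q = Σ(K_i·b_i) · W · i = 9.839 × 467 × 0.002671 = 12.28 m³/day.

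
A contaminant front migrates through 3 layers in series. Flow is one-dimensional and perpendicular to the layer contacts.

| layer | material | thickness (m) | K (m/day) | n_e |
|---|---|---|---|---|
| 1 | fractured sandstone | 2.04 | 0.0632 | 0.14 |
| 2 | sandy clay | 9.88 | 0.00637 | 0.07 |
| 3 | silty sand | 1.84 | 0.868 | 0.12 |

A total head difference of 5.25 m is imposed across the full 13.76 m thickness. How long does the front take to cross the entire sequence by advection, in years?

0.990

With flow normal to the layers, continuity requires the same specific discharge q through every layer.
Σ(b_i/K_i) = 2.04/0.0632 + 9.88/0.00637 + 1.84/0.868 = 1585 d.
q = Δh / Σ(b_i/K_i) = 5.25 / 1585 = 0.003311 m/day.
In each layer the seepage velocity is v_i = q/n_i, so the layer transit time is t_i = b_i·n_i / q:
  layer 1 (fractured sandstone): t_1 = 2.04 × 0.14 / 0.003311 = 86.25 d
  layer 2 (sandy clay): t_2 = 9.88 × 0.07 / 0.003311 = 208.9 d
  layer 3 (silty sand): t_3 = 1.84 × 0.12 / 0.003311 = 66.68 d
Total t = Σ t_i = 361.8 days = 0.9905 years.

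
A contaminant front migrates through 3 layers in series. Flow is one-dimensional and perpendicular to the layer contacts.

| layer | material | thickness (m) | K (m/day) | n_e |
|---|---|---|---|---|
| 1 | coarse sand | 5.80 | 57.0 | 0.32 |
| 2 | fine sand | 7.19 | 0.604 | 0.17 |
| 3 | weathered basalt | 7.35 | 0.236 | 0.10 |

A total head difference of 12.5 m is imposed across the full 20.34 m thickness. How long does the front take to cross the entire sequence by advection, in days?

With flow normal to the layers, continuity requires the same specific discharge q through every layer.
Σ(b_i/K_i) = 5.80/57.0 + 7.19/0.604 + 7.35/0.236 = 43.15 d.
q = Δh / Σ(b_i/K_i) = 12.5 / 43.15 = 0.2897 m/day.
In each layer the seepage velocity is v_i = q/n_i, so the layer transit time is t_i = b_i·n_i / q:
  layer 1 (coarse sand): t_1 = 5.80 × 0.32 / 0.2897 = 6.407 d
  layer 2 (fine sand): t_2 = 7.19 × 0.17 / 0.2897 = 4.219 d
  layer 3 (weathered basalt): t_3 = 7.35 × 0.10 / 0.2897 = 2.537 d
Total t = Σ t_i = 13.16 days.

13.2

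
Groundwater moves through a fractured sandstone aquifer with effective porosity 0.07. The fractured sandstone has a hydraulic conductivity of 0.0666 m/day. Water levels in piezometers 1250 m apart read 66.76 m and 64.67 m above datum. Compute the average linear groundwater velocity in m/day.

0.00159

Hydraulic gradient i = (66.76 − 64.67) / 1250 = 2.09 / 1250 = 0.001672.
Darcy flux q = K · i = 0.06660 × 0.001672 = 0.0001114 m/day.
Seepage velocity v = q / n_e = 0.0001114 / 0.07 = 0.001591 m/day.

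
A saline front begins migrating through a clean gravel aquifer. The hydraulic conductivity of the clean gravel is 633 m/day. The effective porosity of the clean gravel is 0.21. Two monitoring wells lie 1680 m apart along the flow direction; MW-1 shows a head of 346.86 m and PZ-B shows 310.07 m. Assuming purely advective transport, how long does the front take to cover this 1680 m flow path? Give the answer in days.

25.5

Hydraulic gradient i = (346.86 − 310.07) / 1680 = 36.79 / 1680 = 0.02190.
Darcy flux q = K · i = 633.0 × 0.02190 = 13.86 m/day.
Seepage velocity v = q / n_e = 13.86 / 0.21 = 66.01 m/day.
Travel time t = L / v = 1680 / 66.01 = 25.45 days.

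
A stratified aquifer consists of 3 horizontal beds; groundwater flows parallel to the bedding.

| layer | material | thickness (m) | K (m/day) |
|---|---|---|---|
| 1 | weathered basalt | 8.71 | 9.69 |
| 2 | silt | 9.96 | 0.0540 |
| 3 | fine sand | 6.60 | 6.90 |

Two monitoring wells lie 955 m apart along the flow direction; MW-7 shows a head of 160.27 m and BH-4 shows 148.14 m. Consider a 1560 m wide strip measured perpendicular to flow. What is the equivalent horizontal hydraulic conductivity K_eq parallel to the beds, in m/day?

5.16

Flow is parallel to layering, so each bed carries its own Darcy discharge and the transmissivities add.
Σ(K_i·b_i) = 9.69×8.71 + 0.0540×9.96 + 6.90×6.60 = 130.5 m²/day.
Total thickness b = 25.27 m, so K_eq = Σ(K_i·b_i)/b = 5.163 m/day.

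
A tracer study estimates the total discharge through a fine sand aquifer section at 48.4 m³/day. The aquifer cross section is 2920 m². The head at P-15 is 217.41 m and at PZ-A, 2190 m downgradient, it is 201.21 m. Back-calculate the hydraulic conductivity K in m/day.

2.24

Hydraulic gradient i = (217.41 − 201.21) / 2190 = 16.2 / 2190 = 0.007397.
From Q = K·A·i, K = Q / (A·i) = 48.4 / (2920 × 0.007397) = 2.241 m/day.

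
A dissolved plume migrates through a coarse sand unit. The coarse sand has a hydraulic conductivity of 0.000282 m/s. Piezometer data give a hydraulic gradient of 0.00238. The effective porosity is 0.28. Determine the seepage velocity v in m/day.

Convert K: 0.000282 m/s × 86400 = 24.36 m/day.
Hydraulic gradient i = 0.00238.
Darcy flux q = K · i = 24.36 × 0.002380 = 0.05799 m/day.
Seepage velocity v = q / n_e = 0.05799 / 0.28 = 0.2071 m/day.

0.207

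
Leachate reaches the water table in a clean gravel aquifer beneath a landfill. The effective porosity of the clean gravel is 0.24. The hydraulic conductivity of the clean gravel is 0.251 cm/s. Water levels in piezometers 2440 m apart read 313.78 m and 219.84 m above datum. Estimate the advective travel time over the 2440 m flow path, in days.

Convert K: 0.251 cm/s × 864 = 216.9 m/day.
Hydraulic gradient i = (313.78 − 219.84) / 2440 = 93.94 / 2440 = 0.03850.
Darcy flux q = K · i = 216.9 × 0.03850 = 8.349 m/day.
Seepage velocity v = q / n_e = 8.349 / 0.24 = 34.79 m/day.
Travel time t = L / v = 2440 / 34.79 = 70.14 days.

70.1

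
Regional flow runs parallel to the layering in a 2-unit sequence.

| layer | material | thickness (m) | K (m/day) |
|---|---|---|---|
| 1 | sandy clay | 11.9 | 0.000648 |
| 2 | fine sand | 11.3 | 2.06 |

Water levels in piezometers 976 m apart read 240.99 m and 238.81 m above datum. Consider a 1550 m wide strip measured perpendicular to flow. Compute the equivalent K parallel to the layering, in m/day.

1.00

Flow is parallel to layering, so each bed carries its own Darcy discharge and the transmissivities add.
Σ(K_i·b_i) = 0.000648×11.9 + 2.06×11.3 = 23.29 m²/day.
Total thickness b = 23.20 m, so K_eq = Σ(K_i·b_i)/b = 1.004 m/day.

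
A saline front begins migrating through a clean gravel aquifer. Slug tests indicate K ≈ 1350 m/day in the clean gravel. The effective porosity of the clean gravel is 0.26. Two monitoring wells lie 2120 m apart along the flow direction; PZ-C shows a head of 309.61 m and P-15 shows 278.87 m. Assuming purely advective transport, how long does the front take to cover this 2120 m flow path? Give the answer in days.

28.2

Hydraulic gradient i = (309.61 − 278.87) / 2120 = 30.74 / 2120 = 0.01450.
Darcy flux q = K · i = 1350 × 0.01450 = 19.57 m/day.
Seepage velocity v = q / n_e = 19.57 / 0.26 = 75.29 m/day.
Travel time t = L / v = 2120 / 75.29 = 28.16 days.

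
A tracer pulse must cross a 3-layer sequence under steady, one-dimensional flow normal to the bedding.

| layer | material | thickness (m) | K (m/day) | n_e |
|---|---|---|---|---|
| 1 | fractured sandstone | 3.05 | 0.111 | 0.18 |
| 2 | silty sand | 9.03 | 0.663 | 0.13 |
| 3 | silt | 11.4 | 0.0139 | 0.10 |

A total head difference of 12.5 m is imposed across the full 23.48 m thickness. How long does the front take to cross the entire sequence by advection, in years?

0.540

With flow normal to the layers, continuity requires the same specific discharge q through every layer.
Σ(b_i/K_i) = 3.05/0.111 + 9.03/0.663 + 11.4/0.0139 = 861.2 d.
q = Δh / Σ(b_i/K_i) = 12.5 / 861.2 = 0.01451 m/day.
In each layer the seepage velocity is v_i = q/n_i, so the layer transit time is t_i = b_i·n_i / q:
  layer 1 (fractured sandstone): t_1 = 3.05 × 0.18 / 0.01451 = 37.83 d
  layer 2 (silty sand): t_2 = 9.03 × 0.13 / 0.01451 = 80.88 d
  layer 3 (silt): t_3 = 11.4 × 0.10 / 0.01451 = 78.55 d
Total t = Σ t_i = 197.3 days = 0.5400 years.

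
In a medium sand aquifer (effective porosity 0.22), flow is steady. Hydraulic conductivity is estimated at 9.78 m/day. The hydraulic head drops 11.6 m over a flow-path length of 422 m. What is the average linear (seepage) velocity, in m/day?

Hydraulic gradient i = Δh / L = 11.6 / 422 = 0.02749.
Darcy flux q = K · i = 9.780 × 0.02749 = 0.2688 m/day.
Seepage velocity v = q / n_e = 0.2688 / 0.22 = 1.222 m/day.

1.22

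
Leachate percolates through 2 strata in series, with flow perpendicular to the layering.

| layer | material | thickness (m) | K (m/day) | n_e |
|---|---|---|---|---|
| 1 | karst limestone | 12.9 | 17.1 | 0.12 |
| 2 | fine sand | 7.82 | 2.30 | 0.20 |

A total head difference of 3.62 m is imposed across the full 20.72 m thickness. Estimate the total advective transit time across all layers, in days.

3.57

With flow normal to the layers, continuity requires the same specific discharge q through every layer.
Σ(b_i/K_i) = 12.9/17.1 + 7.82/2.30 = 4.154 d.
q = Δh / Σ(b_i/K_i) = 3.62 / 4.154 = 0.8714 m/day.
In each layer the seepage velocity is v_i = q/n_i, so the layer transit time is t_i = b_i·n_i / q:
  layer 1 (karst limestone): t_1 = 12.9 × 0.12 / 0.8714 = 1.777 d
  layer 2 (fine sand): t_2 = 7.82 × 0.20 / 0.8714 = 1.795 d
Total t = Σ t_i = 3.571 days.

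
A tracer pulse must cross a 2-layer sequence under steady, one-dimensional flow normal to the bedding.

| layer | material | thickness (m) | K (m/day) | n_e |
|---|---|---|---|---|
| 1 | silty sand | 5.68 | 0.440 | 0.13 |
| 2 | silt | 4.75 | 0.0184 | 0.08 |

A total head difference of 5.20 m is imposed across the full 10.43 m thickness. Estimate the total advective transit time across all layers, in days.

58.3

With flow normal to the layers, continuity requires the same specific discharge q through every layer.
Σ(b_i/K_i) = 5.68/0.440 + 4.75/0.0184 = 271.1 d.
q = Δh / Σ(b_i/K_i) = 5.20 / 271.1 = 0.01918 m/day.
In each layer the seepage velocity is v_i = q/n_i, so the layer transit time is t_i = b_i·n_i / q:
  layer 1 (silty sand): t_1 = 5.68 × 0.13 / 0.01918 = 38.49 d
  layer 2 (silt): t_2 = 4.75 × 0.08 / 0.01918 = 19.81 d
Total t = Σ t_i = 58.30 days.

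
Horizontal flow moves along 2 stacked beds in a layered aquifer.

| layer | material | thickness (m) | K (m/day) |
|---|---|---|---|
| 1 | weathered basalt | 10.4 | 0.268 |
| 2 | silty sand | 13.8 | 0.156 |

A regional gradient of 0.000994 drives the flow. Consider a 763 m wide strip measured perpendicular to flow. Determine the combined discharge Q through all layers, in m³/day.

Flow is parallel to layering, so each bed carries its own Darcy discharge and the transmissivities add.
Σ(K_i·b_i) = 0.268×10.4 + 0.156×13.8 = 4.940 m²/day.
Hydraulic gradient i = 0.000994.
Q = Σ(K_i·b_i) · W · i = 4.940 × 763 × 0.0009940 = 3.747 m³/day.

3.75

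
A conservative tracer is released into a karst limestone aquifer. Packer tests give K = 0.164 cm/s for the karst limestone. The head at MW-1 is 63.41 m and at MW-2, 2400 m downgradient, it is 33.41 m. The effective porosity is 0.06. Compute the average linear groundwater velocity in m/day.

29.5

Convert K: 0.164 cm/s × 864 = 141.7 m/day.
Hydraulic gradient i = (63.41 − 33.41) / 2400 = 30 / 2400 = 0.01250.
Darcy flux q = K · i = 141.7 × 0.01250 = 1.771 m/day.
Seepage velocity v = q / n_e = 1.771 / 0.06 = 29.52 m/day.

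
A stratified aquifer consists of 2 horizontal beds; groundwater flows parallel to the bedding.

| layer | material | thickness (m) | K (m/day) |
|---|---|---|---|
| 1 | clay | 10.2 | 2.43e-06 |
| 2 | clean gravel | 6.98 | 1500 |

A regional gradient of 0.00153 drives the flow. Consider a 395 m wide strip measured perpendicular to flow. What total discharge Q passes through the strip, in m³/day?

Flow is parallel to layering, so each bed carries its own Darcy discharge and the transmissivities add.
Σ(K_i·b_i) = 2.43e-06×10.2 + 1500×6.98 = 10470 m²/day.
Hydraulic gradient i = 0.00153.
Q = Σ(K_i·b_i) · W · i = 10470 × 395 × 0.001530 = 6328 m³/day.

6330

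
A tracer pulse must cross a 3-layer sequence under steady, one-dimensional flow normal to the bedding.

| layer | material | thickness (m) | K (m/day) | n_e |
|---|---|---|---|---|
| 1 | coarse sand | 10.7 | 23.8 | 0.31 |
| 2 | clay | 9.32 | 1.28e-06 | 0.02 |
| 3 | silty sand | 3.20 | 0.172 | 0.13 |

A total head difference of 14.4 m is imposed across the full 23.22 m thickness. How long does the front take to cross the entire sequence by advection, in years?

With flow normal to the layers, continuity requires the same specific discharge q through every layer.
Σ(b_i/K_i) = 10.7/23.8 + 9.32/1.28e-06 + 3.20/0.172 = 7.281e+06 d.
q = Δh / Σ(b_i/K_i) = 14.4 / 7.281e+06 = 1.978e-06 m/day.
In each layer the seepage velocity is v_i = q/n_i, so the layer transit time is t_i = b_i·n_i / q:
  layer 1 (coarse sand): t_1 = 10.7 × 0.31 / 1.978e-06 = 1.677e+06 d
  layer 2 (clay): t_2 = 9.32 × 0.02 / 1.978e-06 = 94252 d
  layer 3 (silty sand): t_3 = 3.20 × 0.13 / 1.978e-06 = 2.103e+05 d
Total t = Σ t_i = 1.982e+06 days = 5426 years.

5430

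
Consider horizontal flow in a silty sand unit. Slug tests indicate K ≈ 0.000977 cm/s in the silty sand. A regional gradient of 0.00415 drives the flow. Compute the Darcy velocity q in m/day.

0.00350

Convert K: 0.000977 cm/s × 864 = 0.8441 m/day.
Hydraulic gradient i = 0.00415.
Specific discharge q = K · i = 0.8441 × 0.004150 = 0.003503 m/day.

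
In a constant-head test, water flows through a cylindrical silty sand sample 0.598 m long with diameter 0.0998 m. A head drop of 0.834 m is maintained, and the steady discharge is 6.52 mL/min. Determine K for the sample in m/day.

Cross-sectional area A = π·(d/2)² = π × (0.0998/2)² = 0.007823 m².
Convert discharge: 6.52 mL/min = 1.087e-07 m³/s.
Darcy's law rearranged: K = Q·L / (A·Δh) = 1.087e-07 × 0.598 / (0.007823 × 0.834) = 9.960e-06 m/s = 0.8606 m/day.

0.861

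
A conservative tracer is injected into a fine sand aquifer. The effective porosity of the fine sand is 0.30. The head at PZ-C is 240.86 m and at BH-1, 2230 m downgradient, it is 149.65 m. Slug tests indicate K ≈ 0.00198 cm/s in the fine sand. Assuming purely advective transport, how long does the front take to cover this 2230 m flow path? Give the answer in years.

Convert K: 0.00198 cm/s × 864 = 1.711 m/day.
Hydraulic gradient i = (240.86 − 149.65) / 2230 = 91.21 / 2230 = 0.04090.
Darcy flux q = K · i = 1.711 × 0.04090 = 0.06997 m/day.
Seepage velocity v = q / n_e = 0.06997 / 0.30 = 0.2332 m/day.
Travel time t = L / v = 2230 / 0.2332 = 9561 days = 26.18 years.

26.2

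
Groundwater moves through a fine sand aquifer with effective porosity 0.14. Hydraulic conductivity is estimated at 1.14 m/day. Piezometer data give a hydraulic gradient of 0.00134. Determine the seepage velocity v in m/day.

Hydraulic gradient i = 0.00134.
Darcy flux q = K · i = 1.140 × 0.001340 = 0.001528 m/day.
Seepage velocity v = q / n_e = 0.001528 / 0.14 = 0.01091 m/day.

0.0109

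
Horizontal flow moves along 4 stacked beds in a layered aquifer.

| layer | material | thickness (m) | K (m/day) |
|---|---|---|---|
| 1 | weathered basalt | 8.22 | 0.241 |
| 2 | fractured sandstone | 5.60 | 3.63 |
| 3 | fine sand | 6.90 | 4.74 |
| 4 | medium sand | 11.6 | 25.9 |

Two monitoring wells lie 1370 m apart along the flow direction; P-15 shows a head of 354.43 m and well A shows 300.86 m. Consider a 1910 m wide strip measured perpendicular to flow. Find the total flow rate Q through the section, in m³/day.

26500

Flow is parallel to layering, so each bed carries its own Darcy discharge and the transmissivities add.
Σ(K_i·b_i) = 0.241×8.22 + 3.63×5.60 + 4.74×6.90 + 25.9×11.6 = 355.5 m²/day.
Hydraulic gradient i = (354.43 − 300.86) / 1370 = 53.57 / 1370 = 0.03910.
Q = Σ(K_i·b_i) · W · i = 355.5 × 1910 × 0.03910 = 26547 m³/day.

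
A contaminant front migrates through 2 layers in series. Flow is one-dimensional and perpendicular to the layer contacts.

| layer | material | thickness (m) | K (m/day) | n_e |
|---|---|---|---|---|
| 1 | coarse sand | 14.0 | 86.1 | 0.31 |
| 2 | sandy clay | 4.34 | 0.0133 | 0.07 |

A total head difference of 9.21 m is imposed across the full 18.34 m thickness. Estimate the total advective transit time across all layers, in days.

165

With flow normal to the layers, continuity requires the same specific discharge q through every layer.
Σ(b_i/K_i) = 14.0/86.1 + 4.34/0.0133 = 326.5 d.
q = Δh / Σ(b_i/K_i) = 9.21 / 326.5 = 0.02821 m/day.
In each layer the seepage velocity is v_i = q/n_i, so the layer transit time is t_i = b_i·n_i / q:
  layer 1 (coarse sand): t_1 = 14.0 × 0.31 / 0.02821 = 153.8 d
  layer 2 (sandy clay): t_2 = 4.34 × 0.07 / 0.02821 = 10.77 d
Total t = Σ t_i = 164.6 days.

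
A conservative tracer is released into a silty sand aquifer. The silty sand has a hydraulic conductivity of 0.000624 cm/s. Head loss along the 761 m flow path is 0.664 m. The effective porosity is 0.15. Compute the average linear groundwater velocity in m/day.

Convert K: 0.000624 cm/s × 864 = 0.5391 m/day.
Hydraulic gradient i = Δh / L = 0.664 / 761 = 0.0008725.
Darcy flux q = K · i = 0.5391 × 0.0008725 = 0.0004704 m/day.
Seepage velocity v = q / n_e = 0.0004704 / 0.15 = 0.003136 m/day.

0.00314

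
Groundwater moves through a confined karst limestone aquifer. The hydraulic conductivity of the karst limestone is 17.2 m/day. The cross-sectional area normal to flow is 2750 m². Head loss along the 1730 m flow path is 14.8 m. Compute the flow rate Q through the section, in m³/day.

Hydraulic gradient i = Δh / L = 14.8 / 1730 = 0.008555.
Darcy's law: Q = K · A · i = 17.20 × 2750 × 0.008555 = 404.6 m³/day.

405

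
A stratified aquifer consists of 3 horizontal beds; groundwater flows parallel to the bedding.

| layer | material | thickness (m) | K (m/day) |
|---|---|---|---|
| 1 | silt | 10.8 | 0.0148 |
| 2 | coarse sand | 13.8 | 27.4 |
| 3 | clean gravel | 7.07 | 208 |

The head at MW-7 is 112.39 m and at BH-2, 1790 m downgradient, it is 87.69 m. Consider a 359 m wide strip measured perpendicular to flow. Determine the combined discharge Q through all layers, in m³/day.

9160

Flow is parallel to layering, so each bed carries its own Darcy discharge and the transmissivities add.
Σ(K_i·b_i) = 0.0148×10.8 + 27.4×13.8 + 208×7.07 = 1849 m²/day.
Hydraulic gradient i = (112.39 − 87.69) / 1790 = 24.7 / 1790 = 0.01380.
Q = Σ(K_i·b_i) · W · i = 1849 × 359 × 0.01380 = 9159 m³/day.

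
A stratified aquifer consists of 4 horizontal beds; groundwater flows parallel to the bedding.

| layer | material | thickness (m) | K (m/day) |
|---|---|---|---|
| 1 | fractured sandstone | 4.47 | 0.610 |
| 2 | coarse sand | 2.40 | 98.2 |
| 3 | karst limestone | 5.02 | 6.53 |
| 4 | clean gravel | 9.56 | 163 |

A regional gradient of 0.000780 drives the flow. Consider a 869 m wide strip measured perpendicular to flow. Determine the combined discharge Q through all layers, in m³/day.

Flow is parallel to layering, so each bed carries its own Darcy discharge and the transmissivities add.
Σ(K_i·b_i) = 0.610×4.47 + 98.2×2.40 + 6.53×5.02 + 163×9.56 = 1829 m²/day.
Hydraulic gradient i = 0.000780.
Q = Σ(K_i·b_i) · W · i = 1829 × 869 × 0.0007800 = 1240 m³/day.

1240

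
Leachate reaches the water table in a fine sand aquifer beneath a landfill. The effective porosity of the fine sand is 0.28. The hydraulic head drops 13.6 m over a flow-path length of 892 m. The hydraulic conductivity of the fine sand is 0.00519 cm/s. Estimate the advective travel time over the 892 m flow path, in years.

10.0

Convert K: 0.00519 cm/s × 864 = 4.484 m/day.
Hydraulic gradient i = Δh / L = 13.6 / 892 = 0.01525.
Darcy flux q = K · i = 4.484 × 0.01525 = 0.06837 m/day.
Seepage velocity v = q / n_e = 0.06837 / 0.28 = 0.2442 m/day.
Travel time t = L / v = 892 / 0.2442 = 3653 days = 10.00 years.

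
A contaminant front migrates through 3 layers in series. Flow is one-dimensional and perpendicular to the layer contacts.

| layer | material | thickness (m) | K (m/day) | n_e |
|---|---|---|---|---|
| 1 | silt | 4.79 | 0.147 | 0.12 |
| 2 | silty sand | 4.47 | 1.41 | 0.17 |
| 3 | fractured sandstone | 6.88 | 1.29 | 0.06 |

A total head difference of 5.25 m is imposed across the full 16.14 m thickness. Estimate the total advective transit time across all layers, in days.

With flow normal to the layers, continuity requires the same specific discharge q through every layer.
Σ(b_i/K_i) = 4.79/0.147 + 4.47/1.41 + 6.88/1.29 = 41.09 d.
q = Δh / Σ(b_i/K_i) = 5.25 / 41.09 = 0.1278 m/day.
In each layer the seepage velocity is v_i = q/n_i, so the layer transit time is t_i = b_i·n_i / q:
  layer 1 (silt): t_1 = 4.79 × 0.12 / 0.1278 = 4.499 d
  layer 2 (silty sand): t_2 = 4.47 × 0.17 / 0.1278 = 5.947 d
  layer 3 (fractured sandstone): t_3 = 6.88 × 0.06 / 0.1278 = 3.231 d
Total t = Σ t_i = 13.68 days.

13.7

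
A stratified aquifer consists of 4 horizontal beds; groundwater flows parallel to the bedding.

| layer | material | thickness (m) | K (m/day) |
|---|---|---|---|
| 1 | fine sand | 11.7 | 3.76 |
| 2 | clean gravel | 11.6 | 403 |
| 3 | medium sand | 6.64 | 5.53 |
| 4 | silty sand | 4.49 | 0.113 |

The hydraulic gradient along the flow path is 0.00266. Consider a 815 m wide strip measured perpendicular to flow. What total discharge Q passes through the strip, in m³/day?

Flow is parallel to layering, so each bed carries its own Darcy discharge and the transmissivities add.
Σ(K_i·b_i) = 3.76×11.7 + 403×11.6 + 5.53×6.64 + 0.113×4.49 = 4756 m²/day.
Hydraulic gradient i = 0.00266.
Q = Σ(K_i·b_i) · W · i = 4756 × 815 × 0.002660 = 10311 m³/day.

10300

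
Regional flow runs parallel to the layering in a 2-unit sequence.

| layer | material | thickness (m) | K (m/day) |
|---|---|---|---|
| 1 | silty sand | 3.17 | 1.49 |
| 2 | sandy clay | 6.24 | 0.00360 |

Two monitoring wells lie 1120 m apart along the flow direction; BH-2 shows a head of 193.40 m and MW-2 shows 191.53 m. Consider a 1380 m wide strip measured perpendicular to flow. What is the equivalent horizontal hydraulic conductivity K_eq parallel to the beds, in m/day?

Flow is parallel to layering, so each bed carries its own Darcy discharge and the transmissivities add.
Σ(K_i·b_i) = 1.49×3.17 + 0.00360×6.24 = 4.746 m²/day.
Total thickness b = 9.410 m, so K_eq = Σ(K_i·b_i)/b = 0.5043 m/day.

0.504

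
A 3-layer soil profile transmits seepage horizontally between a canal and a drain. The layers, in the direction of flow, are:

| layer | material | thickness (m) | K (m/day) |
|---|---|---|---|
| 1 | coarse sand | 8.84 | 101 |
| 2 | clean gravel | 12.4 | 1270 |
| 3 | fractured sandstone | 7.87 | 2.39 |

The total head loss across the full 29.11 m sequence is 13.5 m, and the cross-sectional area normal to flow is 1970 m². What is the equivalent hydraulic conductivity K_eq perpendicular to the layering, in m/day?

8.59

Flow is perpendicular to layering, so the layers act in series and the equivalent K is the thickness-weighted harmonic mean.
Total thickness L = 8.84 + 12.4 + 7.87 = 29.11 m.
Σ(b_i/K_i) = 8.84/101 + 12.4/1270 + 7.87/2.39 = 3.390 d.
K_eq = L / Σ(b_i/K_i) = 29.11 / 3.390 = 8.587 m/day.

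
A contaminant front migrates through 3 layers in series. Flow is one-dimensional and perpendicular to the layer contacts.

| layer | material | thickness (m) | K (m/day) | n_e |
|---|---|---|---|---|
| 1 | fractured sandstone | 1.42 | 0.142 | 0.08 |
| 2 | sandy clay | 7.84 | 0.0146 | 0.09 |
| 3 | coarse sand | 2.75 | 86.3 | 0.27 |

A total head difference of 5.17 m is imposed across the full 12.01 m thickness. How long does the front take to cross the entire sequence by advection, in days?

165

With flow normal to the layers, continuity requires the same specific discharge q through every layer.
Σ(b_i/K_i) = 1.42/0.142 + 7.84/0.0146 + 2.75/86.3 = 547.0 d.
q = Δh / Σ(b_i/K_i) = 5.17 / 547.0 = 0.009451 m/day.
In each layer the seepage velocity is v_i = q/n_i, so the layer transit time is t_i = b_i·n_i / q:
  layer 1 (fractured sandstone): t_1 = 1.42 × 0.08 / 0.009451 = 12.02 d
  layer 2 (sandy clay): t_2 = 7.84 × 0.09 / 0.009451 = 74.66 d
  layer 3 (coarse sand): t_3 = 2.75 × 0.27 / 0.009451 = 78.56 d
Total t = Σ t_i = 165.2 days.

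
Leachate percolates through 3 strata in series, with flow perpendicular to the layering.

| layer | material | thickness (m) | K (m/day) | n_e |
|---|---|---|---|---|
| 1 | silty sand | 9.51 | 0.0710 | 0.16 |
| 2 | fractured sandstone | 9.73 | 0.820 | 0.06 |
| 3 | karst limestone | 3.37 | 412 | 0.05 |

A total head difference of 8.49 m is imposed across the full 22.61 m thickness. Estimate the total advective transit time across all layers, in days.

With flow normal to the layers, continuity requires the same specific discharge q through every layer.
Σ(b_i/K_i) = 9.51/0.0710 + 9.73/0.820 + 3.37/412 = 145.8 d.
q = Δh / Σ(b_i/K_i) = 8.49 / 145.8 = 0.05822 m/day.
In each layer the seepage velocity is v_i = q/n_i, so the layer transit time is t_i = b_i·n_i / q:
  layer 1 (silty sand): t_1 = 9.51 × 0.16 / 0.05822 = 26.13 d
  layer 2 (fractured sandstone): t_2 = 9.73 × 0.06 / 0.05822 = 10.03 d
  layer 3 (karst limestone): t_3 = 3.37 × 0.05 / 0.05822 = 2.894 d
Total t = Σ t_i = 39.05 days.

39.1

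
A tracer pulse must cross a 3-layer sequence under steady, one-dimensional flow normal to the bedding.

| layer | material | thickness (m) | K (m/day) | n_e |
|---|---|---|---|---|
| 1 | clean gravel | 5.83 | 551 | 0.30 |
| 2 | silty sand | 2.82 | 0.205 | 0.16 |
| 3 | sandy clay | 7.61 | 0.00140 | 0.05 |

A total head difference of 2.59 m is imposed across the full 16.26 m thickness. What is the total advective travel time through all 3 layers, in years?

With flow normal to the layers, continuity requires the same specific discharge q through every layer.
Σ(b_i/K_i) = 5.83/551 + 2.82/0.205 + 7.61/0.00140 = 5449 d.
q = Δh / Σ(b_i/K_i) = 2.59 / 5449 = 0.0004753 m/day.
In each layer the seepage velocity is v_i = q/n_i, so the layer transit time is t_i = b_i·n_i / q:
  layer 1 (clean gravel): t_1 = 5.83 × 0.30 / 0.0004753 = 3680 d
  layer 2 (silty sand): t_2 = 2.82 × 0.16 / 0.0004753 = 949.3 d
  layer 3 (sandy clay): t_3 = 7.61 × 0.05 / 0.0004753 = 800.6 d
Total t = Σ t_i = 5430 days = 14.87 years.

14.9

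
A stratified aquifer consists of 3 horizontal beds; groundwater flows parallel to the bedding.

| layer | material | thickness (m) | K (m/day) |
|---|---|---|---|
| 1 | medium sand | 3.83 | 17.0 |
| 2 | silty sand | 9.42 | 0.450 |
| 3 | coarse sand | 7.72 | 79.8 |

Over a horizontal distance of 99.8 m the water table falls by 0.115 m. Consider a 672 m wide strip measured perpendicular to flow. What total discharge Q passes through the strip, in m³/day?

Flow is parallel to layering, so each bed carries its own Darcy discharge and the transmissivities add.
Σ(K_i·b_i) = 17.0×3.83 + 0.450×9.42 + 79.8×7.72 = 685.4 m²/day.
Hydraulic gradient i = Δh / L = 0.115 / 99.8 = 0.001152.
Q = Σ(K_i·b_i) · W · i = 685.4 × 672 × 0.001152 = 530.7 m³/day.

531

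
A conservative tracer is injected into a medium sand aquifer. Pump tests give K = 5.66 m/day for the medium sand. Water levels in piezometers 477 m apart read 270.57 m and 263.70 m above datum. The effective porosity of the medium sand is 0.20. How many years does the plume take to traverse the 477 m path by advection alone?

Hydraulic gradient i = (270.57 − 263.70) / 477 = 6.87 / 477 = 0.01440.
Darcy flux q = K · i = 5.660 × 0.01440 = 0.08152 m/day.
Seepage velocity v = q / n_e = 0.08152 / 0.20 = 0.4076 m/day.
Travel time t = L / v = 477 / 0.4076 = 1170 days = 3.204 years.

3.20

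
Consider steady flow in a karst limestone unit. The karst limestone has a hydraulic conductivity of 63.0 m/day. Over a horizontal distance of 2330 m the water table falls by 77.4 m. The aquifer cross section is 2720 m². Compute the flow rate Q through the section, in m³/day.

Hydraulic gradient i = Δh / L = 77.4 / 2330 = 0.03322.
Darcy's law: Q = K · A · i = 63.00 × 2720 × 0.03322 = 5692 m³/day.

5690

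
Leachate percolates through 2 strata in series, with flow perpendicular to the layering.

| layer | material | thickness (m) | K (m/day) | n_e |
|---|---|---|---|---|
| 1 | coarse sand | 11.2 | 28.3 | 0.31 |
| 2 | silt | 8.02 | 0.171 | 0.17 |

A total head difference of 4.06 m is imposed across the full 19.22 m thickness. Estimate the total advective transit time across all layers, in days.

56.3

With flow normal to the layers, continuity requires the same specific discharge q through every layer.
Σ(b_i/K_i) = 11.2/28.3 + 8.02/0.171 = 47.30 d.
q = Δh / Σ(b_i/K_i) = 4.06 / 47.30 = 0.08584 m/day.
In each layer the seepage velocity is v_i = q/n_i, so the layer transit time is t_i = b_i·n_i / q:
  layer 1 (coarse sand): t_1 = 11.2 × 0.31 / 0.08584 = 40.45 d
  layer 2 (silt): t_2 = 8.02 × 0.17 / 0.08584 = 15.88 d
Total t = Σ t_i = 56.33 days.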